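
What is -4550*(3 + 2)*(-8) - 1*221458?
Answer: -39458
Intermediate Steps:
-4550*(3 + 2)*(-8) - 1*221458 = -22750*(-8) - 221458 = -4550*(-40) - 221458 = 182000 - 221458 = -39458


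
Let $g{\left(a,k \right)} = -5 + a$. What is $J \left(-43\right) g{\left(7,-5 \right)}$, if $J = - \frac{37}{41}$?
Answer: $\frac{3182}{41} \approx 77.61$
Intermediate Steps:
$J = - \frac{37}{41}$ ($J = \left(-37\right) \frac{1}{41} = - \frac{37}{41} \approx -0.90244$)
$J \left(-43\right) g{\left(7,-5 \right)} = \left(- \frac{37}{41}\right) \left(-43\right) \left(-5 + 7\right) = \frac{1591}{41} \cdot 2 = \frac{3182}{41}$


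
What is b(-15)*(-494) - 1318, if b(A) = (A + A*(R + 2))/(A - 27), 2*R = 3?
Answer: -29567/14 ≈ -2111.9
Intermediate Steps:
R = 3/2 (R = (½)*3 = 3/2 ≈ 1.5000)
b(A) = 9*A/(2*(-27 + A)) (b(A) = (A + A*(3/2 + 2))/(A - 27) = (A + A*(7/2))/(-27 + A) = (A + 7*A/2)/(-27 + A) = (9*A/2)/(-27 + A) = 9*A/(2*(-27 + A)))
b(-15)*(-494) - 1318 = ((9/2)*(-15)/(-27 - 15))*(-494) - 1318 = ((9/2)*(-15)/(-42))*(-494) - 1318 = ((9/2)*(-15)*(-1/42))*(-494) - 1318 = (45/28)*(-494) - 1318 = -11115/14 - 1318 = -29567/14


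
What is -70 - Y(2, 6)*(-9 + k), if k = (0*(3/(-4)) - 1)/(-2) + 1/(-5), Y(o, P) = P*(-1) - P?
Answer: -872/5 ≈ -174.40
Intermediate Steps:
Y(o, P) = -2*P (Y(o, P) = -P - P = -2*P)
k = 3/10 (k = (0*(3*(-1/4)) - 1)*(-1/2) + 1*(-1/5) = (0*(-3/4) - 1)*(-1/2) - 1/5 = (0 - 1)*(-1/2) - 1/5 = -1*(-1/2) - 1/5 = 1/2 - 1/5 = 3/10 ≈ 0.30000)
-70 - Y(2, 6)*(-9 + k) = -70 - (-2*6)*(-9 + 3/10) = -70 - (-12)*(-87)/10 = -70 - 1*522/5 = -70 - 522/5 = -872/5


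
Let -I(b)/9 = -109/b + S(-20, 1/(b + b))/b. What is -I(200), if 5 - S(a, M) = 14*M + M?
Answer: -74907/16000 ≈ -4.6817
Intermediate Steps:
S(a, M) = 5 - 15*M (S(a, M) = 5 - (14*M + M) = 5 - 15*M)
I(b) = 981/b - 9*(5 - 15/(2*b))/b (I(b) = -9*(-109/b + (5 - 15/(b + b))/b) = -9*(-109/b + (5 - 15*1/(2*b))/b) = -9*(-109/b + (5 - 15/(2*b))/b) = 981/b - 9*(5 - 15/(2*b))/b)
-I(200) = -9*(15 + 208*200)/(2*200²) = -9*(15 + 41600)/(2*40000) = -9*41615/(2*40000) = -1*74907/16000 = -74907/16000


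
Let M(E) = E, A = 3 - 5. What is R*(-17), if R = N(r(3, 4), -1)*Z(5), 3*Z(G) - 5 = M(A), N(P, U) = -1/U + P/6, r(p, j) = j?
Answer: -85/3 ≈ -28.333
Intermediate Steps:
A = -2
N(P, U) = -1/U + P/6 (N(P, U) = -1/U + P*(⅙) = -1/U + P/6)
Z(G) = 1 (Z(G) = 5/3 + (⅓)*(-2) = 5/3 - ⅔ = 1)
R = 5/3 (R = (-1/(-1) + (⅙)*4)*1 = (-1*(-1) + ⅔)*1 = (1 + ⅔)*1 = (5/3)*1 = 5/3 ≈ 1.6667)
R*(-17) = (5/3)*(-17) = -85/3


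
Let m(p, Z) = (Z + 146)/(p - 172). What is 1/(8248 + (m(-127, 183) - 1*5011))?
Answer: 299/967534 ≈ 0.00030903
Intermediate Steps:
m(p, Z) = (146 + Z)/(-172 + p)
1/(8248 + (m(-127, 183) - 1*5011)) = 1/(8248 + ((146 + 183)/(-172 - 127) - 1*5011)) = 1/(8248 + (329/(-299) - 5011)) = 1/(8248 + (-1/299*329 - 5011)) = 1/(8248 + (-329/299 - 5011)) = 1/(8248 - 1498618/299) = 1/(967534/299) = 299/967534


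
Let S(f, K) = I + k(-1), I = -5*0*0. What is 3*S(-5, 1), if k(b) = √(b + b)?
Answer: 3*I*√2 ≈ 4.2426*I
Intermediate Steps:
k(b) = √2*√b (k(b) = √(2*b) = √2*√b)
I = 0 (I = 0*0 = 0)
S(f, K) = I*√2 (S(f, K) = 0 + √2*√(-1) = 0 + √2*I = 0 + I*√2 = I*√2)
3*S(-5, 1) = 3*(I*√2) = 3*I*√2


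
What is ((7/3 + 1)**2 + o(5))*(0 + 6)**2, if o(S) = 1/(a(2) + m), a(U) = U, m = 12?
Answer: 2818/7 ≈ 402.57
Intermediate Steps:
o(S) = 1/14 (o(S) = 1/(2 + 12) = 1/14)
((7/3 + 1)**2 + o(5))*(0 + 6)**2 = ((7/3 + 1)**2 + 1/14)*(0 + 6)**2 = ((7*(1/3) + 1)**2 + 1/14)*6**2 = ((7/3 + 1)**2 + 1/14)*36 = ((10/3)**2 + 1/14)*36 = (100/9 + 1/14)*36 = (1409/126)*36 = 2818/7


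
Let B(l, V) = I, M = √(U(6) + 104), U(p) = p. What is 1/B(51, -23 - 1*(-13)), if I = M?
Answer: √110/110 ≈ 0.095346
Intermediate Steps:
M = √110 (M = √(6 + 104) = √110 ≈ 10.488)
I = √110 ≈ 10.488
B(l, V) = √110
1/B(51, -23 - 1*(-13)) = 1/(√110) = √110/110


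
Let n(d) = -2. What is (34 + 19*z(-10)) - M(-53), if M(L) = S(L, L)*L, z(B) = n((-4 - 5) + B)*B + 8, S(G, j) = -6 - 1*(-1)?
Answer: 301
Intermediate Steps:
S(G, j) = -5 (S(G, j) = -6 + 1 = -5)
z(B) = 8 - 2*B (z(B) = -2*B + 8 = 8 - 2*B)
M(L) = -5*L
(34 + 19*z(-10)) - M(-53) = (34 + 19*(8 - 2*(-10))) - (-5)*(-53) = (34 + 19*(8 + 20)) - 1*265 = (34 + 19*28) - 265 = (34 + 532) - 265 = 566 - 265 = 301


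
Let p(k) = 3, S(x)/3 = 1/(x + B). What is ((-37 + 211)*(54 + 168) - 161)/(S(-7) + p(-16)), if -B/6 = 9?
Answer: 2346487/180 ≈ 13036.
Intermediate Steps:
B = -54 (B = -6*9 = -54)
S(x) = 3/(-54 + x) (S(x) = 3/(x - 54) = 3/(-54 + x))
((-37 + 211)*(54 + 168) - 161)/(S(-7) + p(-16)) = ((-37 + 211)*(54 + 168) - 161)/(3/(-54 - 7) + 3) = (174*222 - 161)/(3/(-61) + 3) = (38628 - 161)/(3*(-1/61) + 3) = 38467/(-3/61 + 3) = 38467/(180/61) = 38467*(61/180) = 2346487/180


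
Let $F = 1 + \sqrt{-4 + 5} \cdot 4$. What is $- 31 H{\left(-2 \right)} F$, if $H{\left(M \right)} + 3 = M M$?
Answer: $-155$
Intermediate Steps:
$H{\left(M \right)} = -3 + M^{2}$ ($H{\left(M \right)} = -3 + M M = -3 + M^{2}$)
$F = 5$ ($F = 1 + \sqrt{1} \cdot 4 = 1 + 1 \cdot 4 = 1 + 4 = 5$)
$- 31 H{\left(-2 \right)} F = - 31 \left(-3 + \left(-2\right)^{2}\right) 5 = - 31 \left(-3 + 4\right) 5 = \left(-31\right) 1 \cdot 5 = \left(-31\right) 5 = -155$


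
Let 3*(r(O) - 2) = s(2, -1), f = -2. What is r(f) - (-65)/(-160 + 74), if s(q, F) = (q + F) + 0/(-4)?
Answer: 407/258 ≈ 1.5775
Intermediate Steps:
s(q, F) = F + q (s(q, F) = (F + q) + 0*(-¼) = (F + q) + 0 = F + q)
r(O) = 7/3 (r(O) = 2 + (-1 + 2)/3 = 2 + (⅓)*1 = 2 + ⅓ = 7/3)
r(f) - (-65)/(-160 + 74) = 7/3 - (-65)/(-160 + 74) = 7/3 - (-65)/(-86) = 7/3 - (-65)*(-1)/86 = 7/3 - 1*65/86 = 7/3 - 65/86 = 407/258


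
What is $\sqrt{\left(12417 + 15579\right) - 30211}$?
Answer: $i \sqrt{2215} \approx 47.064 i$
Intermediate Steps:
$\sqrt{\left(12417 + 15579\right) - 30211} = \sqrt{27996 - 30211} = \sqrt{-2215} = i \sqrt{2215}$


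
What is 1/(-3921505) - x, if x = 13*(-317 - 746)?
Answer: 54191277594/3921505 ≈ 13819.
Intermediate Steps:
x = -13819 (x = 13*(-1063) = -13819)
1/(-3921505) - x = 1/(-3921505) - 1*(-13819) = -1/3921505 + 13819 = 54191277594/3921505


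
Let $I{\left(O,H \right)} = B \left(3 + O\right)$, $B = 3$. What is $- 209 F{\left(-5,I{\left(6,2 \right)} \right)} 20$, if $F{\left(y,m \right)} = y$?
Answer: $20900$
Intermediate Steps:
$I{\left(O,H \right)} = 9 + 3 O$ ($I{\left(O,H \right)} = 3 \left(3 + O\right) = 9 + 3 O$)
$- 209 F{\left(-5,I{\left(6,2 \right)} \right)} 20 = \left(-209\right) \left(-5\right) 20 = 1045 \cdot 20 = 20900$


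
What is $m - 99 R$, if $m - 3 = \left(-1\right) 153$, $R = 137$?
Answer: $-13713$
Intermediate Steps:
$m = -150$ ($m = 3 - 153 = -150$)
$m - 99 R = -150 - 13563 = -13713$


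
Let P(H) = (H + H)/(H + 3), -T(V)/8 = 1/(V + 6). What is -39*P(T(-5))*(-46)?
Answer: 28704/5 ≈ 5740.8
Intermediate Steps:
T(V) = -8/(6 + V) (T(V) = -8/(V + 6) = -8/(6 + V))
P(H) = 2*H/(3 + H) (P(H) = (2*H)/(3 + H) = 2*H/(3 + H))
-39*P(T(-5))*(-46) = -78*(-8/(6 - 5))/(3 - 8/(6 - 5))*(-46) = -78*(-8/1)/(3 - 8/1)*(-46) = -78*(-8*1)/(3 - 8*1)*(-46) = -78*(-8)/(3 - 8)*(-46) = -78*(-8)/(-5)*(-46) = -78*(-8)*(-1)/5*(-46) = -39*16/5*(-46) = -624/5*(-46) = 28704/5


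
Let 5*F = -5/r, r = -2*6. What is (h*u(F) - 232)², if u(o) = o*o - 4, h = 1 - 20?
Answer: 505485289/20736 ≈ 24377.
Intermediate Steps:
r = -12
h = -19
F = 1/12 (F = (-5/(-12))/5 = (-5*(-1/12))/5 = (⅕)*(5/12) = 1/12 ≈ 0.083333)
u(o) = -4 + o² (u(o) = o² - 4 = -4 + o²)
(h*u(F) - 232)² = (-19*(-4 + (1/12)²) - 232)² = (-19*(-4 + 1/144) - 232)² = (-19*(-575/144) - 232)² = (10925/144 - 232)² = (-22483/144)² = 505485289/20736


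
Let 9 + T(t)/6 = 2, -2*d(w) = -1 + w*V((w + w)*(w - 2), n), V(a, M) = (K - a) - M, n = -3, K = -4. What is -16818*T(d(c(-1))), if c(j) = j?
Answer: 706356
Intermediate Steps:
V(a, M) = -4 - M - a (V(a, M) = (-4 - a) - M = -4 - M - a)
d(w) = ½ - w*(-1 - 2*w*(-2 + w))/2 (d(w) = -(-1 + w*(-4 - 1*(-3) - (w + w)*(w - 2)))/2 = -(-1 + w*(-4 + 3 - 2*w*(-2 + w)))/2 = -(-1 + w*(-1 - 2*w*(-2 + w)))/2 = ½ - w*(-1 - 2*w*(-2 + w))/2)
T(t) = -42 (T(t) = -54 + 6*2 = -54 + 12 = -42)
-16818*T(d(c(-1))) = -16818*(-42) = 706356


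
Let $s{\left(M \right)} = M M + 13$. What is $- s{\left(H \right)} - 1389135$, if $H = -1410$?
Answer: $-3377248$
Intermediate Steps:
$s{\left(M \right)} = 13 + M^{2}$ ($s{\left(M \right)} = M^{2} + 13 = 13 + M^{2}$)
$- s{\left(H \right)} - 1389135 = - (13 + \left(-1410\right)^{2}) - 1389135 = - (13 + 1988100) - 1389135 = \left(-1\right) 1988113 - 1389135 = -1988113 - 1389135 = -3377248$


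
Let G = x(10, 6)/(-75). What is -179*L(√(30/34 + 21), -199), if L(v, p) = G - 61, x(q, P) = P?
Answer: 273333/25 ≈ 10933.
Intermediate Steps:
G = -2/25 (G = 6/(-75) = 6*(-1/75) = -2/25 ≈ -0.080000)
L(v, p) = -1527/25 (L(v, p) = -2/25 - 61 = -1527/25)
-179*L(√(30/34 + 21), -199) = -179*(-1527/25) = 273333/25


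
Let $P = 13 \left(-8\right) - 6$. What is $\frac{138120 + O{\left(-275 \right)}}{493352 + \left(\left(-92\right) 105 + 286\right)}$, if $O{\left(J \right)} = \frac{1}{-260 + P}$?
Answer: $\frac{51104399}{179071860} \approx 0.28538$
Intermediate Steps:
$P = -110$ ($P = -104 - 6 = -110$)
$O{\left(J \right)} = - \frac{1}{370}$ ($O{\left(J \right)} = \frac{1}{-260 - 110} = \frac{1}{-370} = - \frac{1}{370}$)
$\frac{138120 + O{\left(-275 \right)}}{493352 + \left(\left(-92\right) 105 + 286\right)} = \frac{138120 - \frac{1}{370}}{493352 + \left(\left(-92\right) 105 + 286\right)} = \frac{51104399}{370 \left(493352 + \left(-9660 + 286\right)\right)} = \frac{51104399}{370 \left(493352 - 9374\right)} = \frac{51104399}{370 \cdot 483978} = \frac{51104399}{370} \cdot \frac{1}{483978} = \frac{51104399}{179071860}$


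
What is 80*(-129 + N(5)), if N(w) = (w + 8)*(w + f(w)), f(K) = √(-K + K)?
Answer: -5120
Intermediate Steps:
f(K) = 0 (f(K) = √0 = 0)
N(w) = w*(8 + w) (N(w) = (w + 8)*(w + 0) = (8 + w)*w = w*(8 + w))
80*(-129 + N(5)) = 80*(-129 + 5*(8 + 5)) = 80*(-129 + 5*13) = 80*(-129 + 65) = 80*(-64) = -5120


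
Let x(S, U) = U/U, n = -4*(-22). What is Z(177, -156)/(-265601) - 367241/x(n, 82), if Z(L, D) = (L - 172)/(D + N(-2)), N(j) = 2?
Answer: -15021094833509/40902554 ≈ -3.6724e+5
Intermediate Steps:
Z(L, D) = (-172 + L)/(2 + D) (Z(L, D) = (L - 172)/(D + 2) = (-172 + L)/(2 + D))
n = 88
x(S, U) = 1
Z(177, -156)/(-265601) - 367241/x(n, 82) = ((-172 + 177)/(2 - 156))/(-265601) - 367241/1 = (5/(-154))*(-1/265601) - 367241*1 = -1/154*5*(-1/265601) - 367241 = -5/154*(-1/265601) - 367241 = 5/40902554 - 367241 = -15021094833509/40902554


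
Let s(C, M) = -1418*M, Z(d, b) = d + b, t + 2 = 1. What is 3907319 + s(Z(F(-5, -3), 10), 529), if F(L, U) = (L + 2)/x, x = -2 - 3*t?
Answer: 3157197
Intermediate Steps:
t = -1 (t = -2 + 1 = -1)
x = 1 (x = -2 - 3*(-1) = -2 + 3 = 1)
F(L, U) = 2 + L (F(L, U) = (L + 2)/1 = (2 + L)*1 = 2 + L)
Z(d, b) = b + d
3907319 + s(Z(F(-5, -3), 10), 529) = 3907319 - 1418*529 = 3907319 - 750122 = 3157197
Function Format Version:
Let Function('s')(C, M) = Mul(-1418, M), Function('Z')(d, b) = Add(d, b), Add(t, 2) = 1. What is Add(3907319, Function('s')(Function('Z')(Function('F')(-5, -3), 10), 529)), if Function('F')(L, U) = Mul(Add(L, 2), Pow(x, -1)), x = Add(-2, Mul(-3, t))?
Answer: 3157197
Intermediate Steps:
t = -1 (t = Add(-2, 1) = -1)
x = 1 (x = Add(-2, Mul(-3, -1)) = Add(-2, 3) = 1)
Function('F')(L, U) = Add(2, L) (Function('F')(L, U) = Mul(Add(L, 2), Pow(1, -1)) = Mul(Add(2, L), 1) = Add(2, L))
Function('Z')(d, b) = Add(b, d)
Add(3907319, Function('s')(Function('Z')(Function('F')(-5, -3), 10), 529)) = Add(3907319, Mul(-1418, 529)) = Add(3907319, -750122) = 3157197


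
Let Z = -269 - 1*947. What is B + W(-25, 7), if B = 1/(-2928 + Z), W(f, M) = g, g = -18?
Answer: -74593/4144 ≈ -18.000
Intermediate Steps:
Z = -1216 (Z = -269 - 947 = -1216)
W(f, M) = -18
B = -1/4144 (B = 1/(-2928 - 1216) = 1/(-4144) = -1/4144 ≈ -0.00024131)
B + W(-25, 7) = -1/4144 - 18 = -74593/4144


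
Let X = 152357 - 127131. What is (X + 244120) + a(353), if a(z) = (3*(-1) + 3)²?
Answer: 269346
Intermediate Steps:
X = 25226
a(z) = 0 (a(z) = (-3 + 3)² = 0² = 0)
(X + 244120) + a(353) = (25226 + 244120) + 0 = 269346 + 0 = 269346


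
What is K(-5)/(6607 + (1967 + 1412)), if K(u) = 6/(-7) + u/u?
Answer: 1/69902 ≈ 1.4306e-5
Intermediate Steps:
K(u) = ⅐ (K(u) = 6*(-⅐) + 1 = -6/7 + 1 = ⅐)
K(-5)/(6607 + (1967 + 1412)) = 1/(7*(6607 + (1967 + 1412))) = 1/(7*(6607 + 3379)) = (⅐)/9986 = (⅐)*(1/9986) = 1/69902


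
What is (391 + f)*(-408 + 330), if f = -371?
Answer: -1560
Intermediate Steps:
(391 + f)*(-408 + 330) = (391 - 371)*(-408 + 330) = 20*(-78) = -1560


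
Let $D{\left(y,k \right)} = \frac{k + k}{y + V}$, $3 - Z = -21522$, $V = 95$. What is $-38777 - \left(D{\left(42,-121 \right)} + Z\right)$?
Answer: $- \frac{8261132}{137} \approx -60300.0$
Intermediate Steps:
$Z = 21525$ ($Z = 3 - -21522 = 3 + 21522 = 21525$)
$D{\left(y,k \right)} = \frac{2 k}{95 + y}$ ($D{\left(y,k \right)} = \frac{k + k}{y + 95} = \frac{2 k}{95 + y}$)
$-38777 - \left(D{\left(42,-121 \right)} + Z\right) = -38777 - \left(2 \left(-121\right) \frac{1}{95 + 42} + 21525\right) = -38777 - \left(2 \left(-121\right) \frac{1}{137} + 21525\right) = -38777 - \left(- \frac{242}{137} + 21525\right) = -38777 - \frac{2948683}{137} = - \frac{8261132}{137}$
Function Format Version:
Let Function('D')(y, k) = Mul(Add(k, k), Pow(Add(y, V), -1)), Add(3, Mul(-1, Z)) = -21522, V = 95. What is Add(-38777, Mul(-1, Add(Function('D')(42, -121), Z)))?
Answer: Rational(-8261132, 137) ≈ -60300.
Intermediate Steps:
Z = 21525 (Z = Add(3, Mul(-1, -21522)) = Add(3, 21522) = 21525)
Function('D')(y, k) = Mul(2, k, Pow(Add(95, y), -1)) (Function('D')(y, k) = Mul(Add(k, k), Pow(Add(y, 95), -1)) = Mul(Mul(2, k), Pow(Add(95, y), -1)) = Mul(2, k, Pow(Add(95, y), -1)))
Add(-38777, Mul(-1, Add(Function('D')(42, -121), Z))) = Add(-38777, Mul(-1, Add(Mul(2, -121, Pow(Add(95, 42), -1)), 21525))) = Add(-38777, Mul(-1, Add(Mul(2, -121, Pow(137, -1)), 21525))) = Add(-38777, Mul(-1, Add(Mul(2, -121, Rational(1, 137)), 21525))) = Add(-38777, Mul(-1, Add(Rational(-242, 137), 21525))) = Add(-38777, Mul(-1, Rational(2948683, 137))) = Add(-38777, Rational(-2948683, 137)) = Rational(-8261132, 137)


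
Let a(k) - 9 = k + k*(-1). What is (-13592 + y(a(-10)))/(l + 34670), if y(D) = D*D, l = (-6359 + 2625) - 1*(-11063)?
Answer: -13511/41999 ≈ -0.32170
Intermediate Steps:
l = 7329 (l = -3734 + 11063 = 7329)
a(k) = 9 (a(k) = 9 + (k + k*(-1)) = 9 + (k - k) = 9 + 0 = 9)
y(D) = D²
(-13592 + y(a(-10)))/(l + 34670) = (-13592 + 9²)/(7329 + 34670) = (-13592 + 81)/41999 = -13511*1/41999 = -13511/41999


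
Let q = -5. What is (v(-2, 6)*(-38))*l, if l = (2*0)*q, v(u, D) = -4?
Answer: 0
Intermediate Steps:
l = 0 (l = (2*0)*(-5) = 0*(-5) = 0)
(v(-2, 6)*(-38))*l = -4*(-38)*0 = 152*0 = 0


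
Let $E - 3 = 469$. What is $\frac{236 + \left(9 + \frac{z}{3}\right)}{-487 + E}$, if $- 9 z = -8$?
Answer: $- \frac{6623}{405} \approx -16.353$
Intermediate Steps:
$z = \frac{8}{9}$ ($z = \left(- \frac{1}{9}\right) \left(-8\right) = \frac{8}{9} \approx 0.88889$)
$E = 472$ ($E = 3 + 469 = 472$)
$\frac{236 + \left(9 + \frac{z}{3}\right)}{-487 + E} = \frac{236 + \left(9 + \frac{8}{9 \cdot 3}\right)}{-487 + 472} = \frac{236 + \left(9 + \frac{8}{9} \cdot \frac{1}{3}\right)}{-15} = \left(236 + \left(9 + \frac{8}{27}\right)\right) \left(- \frac{1}{15}\right) = \left(236 + \frac{251}{27}\right) \left(- \frac{1}{15}\right) = \frac{6623}{27} \left(- \frac{1}{15}\right) = - \frac{6623}{405}$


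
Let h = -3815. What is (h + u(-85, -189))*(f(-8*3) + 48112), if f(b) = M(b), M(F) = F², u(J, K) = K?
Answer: -194946752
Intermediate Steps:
f(b) = b²
(h + u(-85, -189))*(f(-8*3) + 48112) = (-3815 - 189)*((-8*3)² + 48112) = -4004*((-24)² + 48112) = -4004*(576 + 48112) = -4004*48688 = -194946752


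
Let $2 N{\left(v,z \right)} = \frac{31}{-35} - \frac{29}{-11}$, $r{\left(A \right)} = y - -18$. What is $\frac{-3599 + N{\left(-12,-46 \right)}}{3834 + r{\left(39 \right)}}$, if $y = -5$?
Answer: $- \frac{1385278}{1481095} \approx -0.93531$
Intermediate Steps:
$r{\left(A \right)} = 13$ ($r{\left(A \right)} = -5 - -18 = -5 + 18 = 13$)
$N{\left(v,z \right)} = \frac{337}{385}$ ($N{\left(v,z \right)} = \frac{\frac{31}{-35} - \frac{29}{-11}}{2} = \frac{31 \left(- \frac{1}{35}\right) - - \frac{29}{11}}{2} = \frac{- \frac{31}{35} + \frac{29}{11}}{2} = \frac{1}{2} \cdot \frac{674}{385} = \frac{337}{385}$)
$\frac{-3599 + N{\left(-12,-46 \right)}}{3834 + r{\left(39 \right)}} = \frac{-3599 + \frac{337}{385}}{3834 + 13} = - \frac{1385278}{385 \cdot 3847} = \left(- \frac{1385278}{385}\right) \frac{1}{3847} = - \frac{1385278}{1481095}$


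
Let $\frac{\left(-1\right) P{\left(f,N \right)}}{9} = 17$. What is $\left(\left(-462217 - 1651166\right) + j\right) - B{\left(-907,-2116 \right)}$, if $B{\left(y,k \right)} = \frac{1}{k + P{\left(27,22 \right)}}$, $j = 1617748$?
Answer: $- \frac{1124595814}{2269} \approx -4.9564 \cdot 10^{5}$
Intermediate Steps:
$P{\left(f,N \right)} = -153$ ($P{\left(f,N \right)} = \left(-9\right) 17 = -153$)
$B{\left(y,k \right)} = \frac{1}{-153 + k}$ ($B{\left(y,k \right)} = \frac{1}{k - 153} = \frac{1}{-153 + k}$)
$\left(\left(-462217 - 1651166\right) + j\right) - B{\left(-907,-2116 \right)} = \left(\left(-462217 - 1651166\right) + 1617748\right) - \frac{1}{-153 - 2116} = \left(-2113383 + 1617748\right) - \frac{1}{-2269} = -495635 - - \frac{1}{2269} = -495635 + \frac{1}{2269} = - \frac{1124595814}{2269}$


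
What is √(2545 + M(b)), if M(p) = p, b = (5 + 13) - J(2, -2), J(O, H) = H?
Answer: 3*√285 ≈ 50.646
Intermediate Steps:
b = 20 (b = (5 + 13) - 1*(-2) = 18 + 2 = 20)
√(2545 + M(b)) = √(2545 + 20) = √2565 = 3*√285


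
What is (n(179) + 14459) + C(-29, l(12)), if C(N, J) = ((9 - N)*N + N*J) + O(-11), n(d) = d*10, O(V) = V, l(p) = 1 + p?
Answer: 14759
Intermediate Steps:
n(d) = 10*d
C(N, J) = -11 + J*N + N*(9 - N) (C(N, J) = ((9 - N)*N + N*J) - 11 = (N*(9 - N) + J*N) - 11 = (J*N + N*(9 - N)) - 11 = -11 + J*N + N*(9 - N))
(n(179) + 14459) + C(-29, l(12)) = (10*179 + 14459) + (-11 - 1*(-29)² + 9*(-29) + (1 + 12)*(-29)) = (1790 + 14459) + (-11 - 1*841 - 261 + 13*(-29)) = 16249 + (-11 - 841 - 261 - 377) = 16249 - 1490 = 14759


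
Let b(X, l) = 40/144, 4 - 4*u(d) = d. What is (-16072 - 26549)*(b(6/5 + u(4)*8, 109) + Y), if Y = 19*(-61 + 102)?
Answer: -199281589/6 ≈ -3.3214e+7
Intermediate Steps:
u(d) = 1 - d/4
Y = 779 (Y = 19*41 = 779)
b(X, l) = 5/18 (b(X, l) = 40*(1/144) = 5/18)
(-16072 - 26549)*(b(6/5 + u(4)*8, 109) + Y) = (-16072 - 26549)*(5/18 + 779) = -42621*14027/18 = -199281589/6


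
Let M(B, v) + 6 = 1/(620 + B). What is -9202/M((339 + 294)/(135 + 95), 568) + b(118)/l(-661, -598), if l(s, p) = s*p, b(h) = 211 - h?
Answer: 130247092082743/84902552176 ≈ 1534.1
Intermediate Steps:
M(B, v) = -6 + 1/(620 + B)
l(s, p) = p*s
-9202/M((339 + 294)/(135 + 95), 568) + b(118)/l(-661, -598) = -9202*(620 + (339 + 294)/(135 + 95))/(-3719 - 6*(339 + 294)/(135 + 95)) + (211 - 1*118)/((-598*(-661))) = -9202*(620 + 633/230)/(-3719 - 3798/230) + (211 - 118)/395278 = -9202*(620 + 633*(1/230))/(-3719 - 3798/230) + 93*(1/395278) = -9202*(620 + 633/230)/(-3719 - 6*633/230) + 93/395278 = -9202*143233/(230*(-3719 - 1899/115)) + 93/395278 = -9202/((230/143233)*(-429584/115)) + 93/395278 = -9202/(-859168/143233) + 93/395278 = -9202*(-143233/859168) + 93/395278 = 659015033/429584 + 93/395278 = 130247092082743/84902552176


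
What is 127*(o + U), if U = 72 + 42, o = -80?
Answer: 4318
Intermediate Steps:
U = 114
127*(o + U) = 127*(-80 + 114) = 127*34 = 4318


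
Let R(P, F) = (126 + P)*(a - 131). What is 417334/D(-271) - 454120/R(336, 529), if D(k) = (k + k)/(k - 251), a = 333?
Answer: 2541279136964/6322701 ≈ 4.0193e+5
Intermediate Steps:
D(k) = 2*k/(-251 + k) (D(k) = (2*k)/(-251 + k) = 2*k/(-251 + k))
R(P, F) = 25452 + 202*P (R(P, F) = (126 + P)*(333 - 131) = (126 + P)*202 = 25452 + 202*P)
417334/D(-271) - 454120/R(336, 529) = 417334/((2*(-271)/(-251 - 271))) - 454120/(25452 + 202*336) = 417334/((2*(-271)/(-522))) - 454120/(25452 + 67872) = 417334/((2*(-271)*(-1/522))) - 454120/93324 = 417334/(271/261) - 454120*1/93324 = 417334*(261/271) - 113530/23331 = 108924174/271 - 113530/23331 = 2541279136964/6322701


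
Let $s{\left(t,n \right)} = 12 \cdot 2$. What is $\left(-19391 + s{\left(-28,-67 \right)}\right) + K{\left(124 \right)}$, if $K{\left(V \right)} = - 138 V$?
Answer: $-36479$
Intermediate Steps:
$s{\left(t,n \right)} = 24$
$\left(-19391 + s{\left(-28,-67 \right)}\right) + K{\left(124 \right)} = \left(-19391 + 24\right) - 17112 = -19367 - 17112 = -36479$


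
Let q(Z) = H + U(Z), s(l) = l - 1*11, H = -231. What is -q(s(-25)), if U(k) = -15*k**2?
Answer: 19671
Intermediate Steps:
s(l) = -11 + l (s(l) = l - 11 = -11 + l)
q(Z) = -231 - 15*Z**2
-q(s(-25)) = -(-231 - 15*(-11 - 25)**2) = -(-231 - 15*(-36)**2) = -(-231 - 15*1296) = -(-231 - 19440) = -1*(-19671) = 19671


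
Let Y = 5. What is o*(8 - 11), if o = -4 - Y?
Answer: 27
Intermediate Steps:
o = -9 (o = -4 - 1*5 = -4 - 5 = -9)
o*(8 - 11) = -9*(8 - 11) = -9*(-3) = 27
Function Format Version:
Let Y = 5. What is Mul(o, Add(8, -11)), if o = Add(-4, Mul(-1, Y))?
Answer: 27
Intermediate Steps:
o = -9 (o = Add(-4, Mul(-1, 5)) = Add(-4, -5) = -9)
Mul(o, Add(8, -11)) = Mul(-9, Add(8, -11)) = Mul(-9, -3) = 27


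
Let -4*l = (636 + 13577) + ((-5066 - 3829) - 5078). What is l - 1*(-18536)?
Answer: 18476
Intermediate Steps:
l = -60 (l = -((636 + 13577) + ((-5066 - 3829) - 5078))/4 = -(14213 + (-8895 - 5078))/4 = -(14213 - 13973)/4 = -¼*240 = -60)
l - 1*(-18536) = -60 - 1*(-18536) = -60 + 18536 = 18476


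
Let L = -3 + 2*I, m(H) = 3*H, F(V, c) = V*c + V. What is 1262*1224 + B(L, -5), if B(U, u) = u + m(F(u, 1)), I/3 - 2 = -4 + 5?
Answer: 1544653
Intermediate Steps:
F(V, c) = V + V*c
I = 9 (I = 6 + 3*(-4 + 5) = 6 + 3*1 = 6 + 3 = 9)
L = 15 (L = -3 + 2*9 = -3 + 18 = 15)
B(U, u) = 7*u (B(U, u) = u + 3*(u*(1 + 1)) = u + 3*(u*2) = u + 3*(2*u) = u + 6*u = 7*u)
1262*1224 + B(L, -5) = 1262*1224 + 7*(-5) = 1544688 - 35 = 1544653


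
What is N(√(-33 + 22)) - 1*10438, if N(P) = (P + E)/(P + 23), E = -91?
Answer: 3*(-3479*√11 + 80055*I)/(√11 - 23*I) ≈ -10442.0 + 0.70018*I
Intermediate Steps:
N(P) = (-91 + P)/(23 + P) (N(P) = (P - 91)/(P + 23) = (-91 + P)/(23 + P))
N(√(-33 + 22)) - 1*10438 = (-91 + √(-33 + 22))/(23 + √(-33 + 22)) - 1*10438 = (-91 + √(-11))/(23 + √(-11)) - 10438 = (-91 + I*√11)/(23 + I*√11) - 10438 = -10438 + (-91 + I*√11)/(23 + I*√11)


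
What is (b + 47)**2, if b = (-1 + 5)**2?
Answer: 3969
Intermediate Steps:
b = 16 (b = 4**2 = 16)
(b + 47)**2 = (16 + 47)**2 = 63**2 = 3969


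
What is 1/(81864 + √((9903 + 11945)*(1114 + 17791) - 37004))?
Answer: 20466/1572178765 - √103249859/3144357530 ≈ 9.7860e-6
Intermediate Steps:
1/(81864 + √((9903 + 11945)*(1114 + 17791) - 37004)) = 1/(81864 + √(21848*18905 - 37004)) = 1/(81864 + √(413036440 - 37004)) = 1/(81864 + √412999436) = 1/(81864 + 2*√103249859)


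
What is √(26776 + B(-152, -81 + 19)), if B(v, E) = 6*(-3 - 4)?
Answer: √26734 ≈ 163.51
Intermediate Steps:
B(v, E) = -42 (B(v, E) = 6*(-7) = -42)
√(26776 + B(-152, -81 + 19)) = √(26776 - 42) = √26734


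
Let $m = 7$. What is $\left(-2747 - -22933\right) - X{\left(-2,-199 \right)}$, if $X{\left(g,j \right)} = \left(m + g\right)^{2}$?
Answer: $20161$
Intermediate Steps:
$X{\left(g,j \right)} = \left(7 + g\right)^{2}$
$\left(-2747 - -22933\right) - X{\left(-2,-199 \right)} = \left(-2747 - -22933\right) - \left(7 - 2\right)^{2} = \left(-2747 + 22933\right) - 5^{2} = 20186 - 25 = 20161$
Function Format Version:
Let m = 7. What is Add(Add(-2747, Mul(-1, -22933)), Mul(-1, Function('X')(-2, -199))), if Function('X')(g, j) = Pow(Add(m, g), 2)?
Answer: 20161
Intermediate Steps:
Function('X')(g, j) = Pow(Add(7, g), 2)
Add(Add(-2747, Mul(-1, -22933)), Mul(-1, Function('X')(-2, -199))) = Add(Add(-2747, Mul(-1, -22933)), Mul(-1, Pow(Add(7, -2), 2))) = Add(Add(-2747, 22933), Mul(-1, Pow(5, 2))) = Add(20186, Mul(-1, 25)) = Add(20186, -25) = 20161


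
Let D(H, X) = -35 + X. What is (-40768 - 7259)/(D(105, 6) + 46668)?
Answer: -48027/46639 ≈ -1.0298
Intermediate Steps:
(-40768 - 7259)/(D(105, 6) + 46668) = (-40768 - 7259)/((-35 + 6) + 46668) = -48027/(-29 + 46668) = -48027/46639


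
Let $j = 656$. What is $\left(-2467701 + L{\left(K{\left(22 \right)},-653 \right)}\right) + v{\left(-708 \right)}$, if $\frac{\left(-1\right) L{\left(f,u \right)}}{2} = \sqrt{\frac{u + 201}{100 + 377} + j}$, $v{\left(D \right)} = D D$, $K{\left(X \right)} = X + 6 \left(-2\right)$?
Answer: $-1966437 - \frac{4 \sqrt{4140095}}{159} \approx -1.9665 \cdot 10^{6}$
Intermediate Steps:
$K{\left(X \right)} = -12 + X$ ($K{\left(X \right)} = X - 12 = -12 + X$)
$v{\left(D \right)} = D^{2}$
$L{\left(f,u \right)} = - 2 \sqrt{\frac{104371}{159} + \frac{u}{477}}$ ($L{\left(f,u \right)} = - 2 \sqrt{\frac{u + 201}{100 + 377} + 656} = - 2 \sqrt{\frac{201 + u}{477} + 656} = - 2 \sqrt{\left(201 + u\right) \frac{1}{477} + 656} = - 2 \sqrt{\left(\frac{67}{159} + \frac{u}{477}\right) + 656} = - 2 \sqrt{\frac{104371}{159} + \frac{u}{477}}$)
$\left(-2467701 + L{\left(K{\left(22 \right)},-653 \right)}\right) + v{\left(-708 \right)} = \left(-2467701 - \frac{2 \sqrt{16594989 + 53 \left(-653\right)}}{159}\right) + \left(-708\right)^{2} = \left(-2467701 - \frac{2 \sqrt{16594989 - 34609}}{159}\right) + 501264 = \left(-2467701 - \frac{2 \sqrt{16560380}}{159}\right) + 501264 = \left(-2467701 - \frac{2 \cdot 2 \sqrt{4140095}}{159}\right) + 501264 = \left(-2467701 - \frac{4 \sqrt{4140095}}{159}\right) + 501264 = -1966437 - \frac{4 \sqrt{4140095}}{159}$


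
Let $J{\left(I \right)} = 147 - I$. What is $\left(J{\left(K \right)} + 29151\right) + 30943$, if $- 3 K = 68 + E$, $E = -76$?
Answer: $\frac{180715}{3} \approx 60238.0$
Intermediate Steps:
$K = \frac{8}{3}$ ($K = - \frac{68 - 76}{3} = \left(- \frac{1}{3}\right) \left(-8\right) = \frac{8}{3} \approx 2.6667$)
$\left(J{\left(K \right)} + 29151\right) + 30943 = \left(\left(147 - \frac{8}{3}\right) + 29151\right) + 30943 = \left(\frac{433}{3} + 29151\right) + 30943 = \frac{87886}{3} + 30943 = \frac{180715}{3}$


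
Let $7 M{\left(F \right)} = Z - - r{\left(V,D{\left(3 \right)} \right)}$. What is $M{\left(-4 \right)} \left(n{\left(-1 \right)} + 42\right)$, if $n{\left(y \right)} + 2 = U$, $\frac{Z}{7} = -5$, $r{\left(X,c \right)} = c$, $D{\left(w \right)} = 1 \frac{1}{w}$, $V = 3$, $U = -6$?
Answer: $- \frac{3536}{21} \approx -168.38$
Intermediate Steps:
$D{\left(w \right)} = \frac{1}{w}$
$Z = -35$ ($Z = 7 \left(-5\right) = -35$)
$n{\left(y \right)} = -8$ ($n{\left(y \right)} = -2 - 6 = -8$)
$M{\left(F \right)} = - \frac{104}{21}$ ($M{\left(F \right)} = \frac{-35 - - \frac{1}{3}}{7} = \frac{-35 + \frac{1}{3}}{7} = \frac{1}{7} \left(- \frac{104}{3}\right) = - \frac{104}{21}$)
$M{\left(-4 \right)} \left(n{\left(-1 \right)} + 42\right) = - \frac{104 \left(-8 + 42\right)}{21} = \left(- \frac{104}{21}\right) 34 = - \frac{3536}{21}$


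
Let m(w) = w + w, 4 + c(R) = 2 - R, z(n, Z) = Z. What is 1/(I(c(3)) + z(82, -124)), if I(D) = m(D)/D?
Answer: -1/122 ≈ -0.0081967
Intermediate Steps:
c(R) = -2 - R (c(R) = -4 + (2 - R) = -2 - R)
m(w) = 2*w
I(D) = 2 (I(D) = (2*D)/D = 2)
1/(I(c(3)) + z(82, -124)) = 1/(2 - 124) = 1/(-122) = -1/122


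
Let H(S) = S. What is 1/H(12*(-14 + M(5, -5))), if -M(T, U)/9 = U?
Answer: 1/372 ≈ 0.0026882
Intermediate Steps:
M(T, U) = -9*U
1/H(12*(-14 + M(5, -5))) = 1/(12*(-14 - 9*(-5))) = 1/(12*(-14 + 45)) = 1/(12*31) = 1/372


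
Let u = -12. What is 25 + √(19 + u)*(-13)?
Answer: 25 - 13*√7 ≈ -9.3948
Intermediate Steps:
25 + √(19 + u)*(-13) = 25 + √(19 - 12)*(-13) = 25 + √7*(-13) = 25 - 13*√7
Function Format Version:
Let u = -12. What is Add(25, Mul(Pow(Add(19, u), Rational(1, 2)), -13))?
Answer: Add(25, Mul(-13, Pow(7, Rational(1, 2)))) ≈ -9.3948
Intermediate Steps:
Add(25, Mul(Pow(Add(19, u), Rational(1, 2)), -13)) = Add(25, Mul(Pow(Add(19, -12), Rational(1, 2)), -13)) = Add(25, Mul(Pow(7, Rational(1, 2)), -13)) = Add(25, Mul(-13, Pow(7, Rational(1, 2))))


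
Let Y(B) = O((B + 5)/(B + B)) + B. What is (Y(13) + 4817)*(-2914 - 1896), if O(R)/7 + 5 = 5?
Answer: -23232300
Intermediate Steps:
O(R) = 0 (O(R) = -35 + 7*5 = -35 + 35 = 0)
Y(B) = B (Y(B) = 0 + B = B)
(Y(13) + 4817)*(-2914 - 1896) = (13 + 4817)*(-2914 - 1896) = 4830*(-4810) = -23232300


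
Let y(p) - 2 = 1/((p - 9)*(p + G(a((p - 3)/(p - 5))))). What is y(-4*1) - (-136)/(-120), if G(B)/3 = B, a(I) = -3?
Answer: 2212/2535 ≈ 0.87258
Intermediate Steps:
G(B) = 3*B
y(p) = 2 + (-9 + p)⁻² (y(p) = 2 + 1/((p - 9)*(p + 3*(-3))) = 2 + 1/((-9 + p)*(p - 9)) = 2 + 1/((-9 + p)*(-9 + p)) = 2 + 1/((-9 + p)²) = 2 + (-9 + p)⁻²)
y(-4*1) - (-136)/(-120) = (163 - (-144) + 2*(-4*1)²)/(81 + (-4*1)² - (-72)) - (-136)/(-120) = (163 - 36*(-4) + 2*(-4)²)/(81 + (-4)² - 18*(-4)) - (-136)*(-1)/120 = (163 + 144 + 2*16)/(81 + 16 + 72) - 1*17/15 = (163 + 144 + 32)/169 - 17/15 = (1/169)*339 - 17/15 = 339/169 - 17/15 = 2212/2535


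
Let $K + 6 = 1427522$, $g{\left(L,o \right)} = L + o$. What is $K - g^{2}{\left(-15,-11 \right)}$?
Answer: $1426840$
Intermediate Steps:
$K = 1427516$ ($K = -6 + 1427522 = 1427516$)
$K - g^{2}{\left(-15,-11 \right)} = 1427516 - \left(-15 - 11\right)^{2} = 1427516 - \left(-26\right)^{2} = 1427516 - 676 = 1426840$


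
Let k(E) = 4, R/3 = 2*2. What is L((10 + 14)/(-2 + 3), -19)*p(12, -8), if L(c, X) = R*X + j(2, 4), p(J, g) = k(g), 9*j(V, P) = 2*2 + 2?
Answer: -2728/3 ≈ -909.33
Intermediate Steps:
R = 12 (R = 3*(2*2) = 3*4 = 12)
j(V, P) = 2/3 (j(V, P) = (2*2 + 2)/9 = (4 + 2)/9 = (1/9)*6 = 2/3)
p(J, g) = 4
L(c, X) = 2/3 + 12*X (L(c, X) = 12*X + 2/3 = 2/3 + 12*X)
L((10 + 14)/(-2 + 3), -19)*p(12, -8) = (2/3 + 12*(-19))*4 = (2/3 - 228)*4 = -682/3*4 = -2728/3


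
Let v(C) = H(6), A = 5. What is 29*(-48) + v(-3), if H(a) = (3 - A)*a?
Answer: -1404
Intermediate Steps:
H(a) = -2*a (H(a) = (3 - 1*5)*a = (3 - 5)*a = -2*a)
v(C) = -12 (v(C) = -2*6 = -12)
29*(-48) + v(-3) = 29*(-48) - 12 = -1392 - 12 = -1404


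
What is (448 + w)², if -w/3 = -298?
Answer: 1800964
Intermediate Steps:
w = 894 (w = -3*(-298) = 894)
(448 + w)² = (448 + 894)² = 1342² = 1800964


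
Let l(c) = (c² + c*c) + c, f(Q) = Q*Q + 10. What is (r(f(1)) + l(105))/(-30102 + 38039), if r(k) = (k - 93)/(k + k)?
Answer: 243664/87307 ≈ 2.7909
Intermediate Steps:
f(Q) = 10 + Q² (f(Q) = Q² + 10 = 10 + Q²)
l(c) = c + 2*c² (l(c) = (c² + c²) + c = 2*c² + c = c + 2*c²)
r(k) = (-93 + k)/(2*k) (r(k) = (-93 + k)/((2*k)) = (-93 + k)*(1/(2*k)) = (-93 + k)/(2*k))
(r(f(1)) + l(105))/(-30102 + 38039) = ((-93 + (10 + 1²))/(2*(10 + 1²)) + 105*(1 + 2*105))/(-30102 + 38039) = ((-93 + (10 + 1))/(2*(10 + 1)) + 105*(1 + 210))/7937 = ((½)*(-93 + 11)/11 + 105*211)*(1/7937) = ((½)*(1/11)*(-82) + 22155)*(1/7937) = (-41/11 + 22155)*(1/7937) = (243664/11)*(1/7937) = 243664/87307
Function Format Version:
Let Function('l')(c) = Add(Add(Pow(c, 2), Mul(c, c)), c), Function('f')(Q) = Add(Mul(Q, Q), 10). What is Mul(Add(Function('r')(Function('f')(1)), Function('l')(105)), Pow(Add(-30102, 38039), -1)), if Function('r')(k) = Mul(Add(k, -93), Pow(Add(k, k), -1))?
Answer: Rational(243664, 87307) ≈ 2.7909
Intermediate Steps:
Function('f')(Q) = Add(10, Pow(Q, 2)) (Function('f')(Q) = Add(Pow(Q, 2), 10) = Add(10, Pow(Q, 2)))
Function('l')(c) = Add(c, Mul(2, Pow(c, 2))) (Function('l')(c) = Add(Add(Pow(c, 2), Pow(c, 2)), c) = Add(Mul(2, Pow(c, 2)), c) = Add(c, Mul(2, Pow(c, 2))))
Function('r')(k) = Mul(Rational(1, 2), Pow(k, -1), Add(-93, k)) (Function('r')(k) = Mul(Add(-93, k), Pow(Mul(2, k), -1)) = Mul(Add(-93, k), Mul(Rational(1, 2), Pow(k, -1))) = Mul(Rational(1, 2), Pow(k, -1), Add(-93, k)))
Mul(Add(Function('r')(Function('f')(1)), Function('l')(105)), Pow(Add(-30102, 38039), -1)) = Mul(Add(Mul(Rational(1, 2), Pow(Add(10, Pow(1, 2)), -1), Add(-93, Add(10, Pow(1, 2)))), Mul(105, Add(1, Mul(2, 105)))), Pow(Add(-30102, 38039), -1)) = Mul(Add(Mul(Rational(1, 2), Pow(Add(10, 1), -1), Add(-93, Add(10, 1))), Mul(105, Add(1, 210))), Pow(7937, -1)) = Mul(Add(Mul(Rational(1, 2), Pow(11, -1), Add(-93, 11)), Mul(105, 211)), Rational(1, 7937)) = Mul(Add(Mul(Rational(1, 2), Rational(1, 11), -82), 22155), Rational(1, 7937)) = Mul(Add(Rational(-41, 11), 22155), Rational(1, 7937)) = Mul(Rational(243664, 11), Rational(1, 7937)) = Rational(243664, 87307)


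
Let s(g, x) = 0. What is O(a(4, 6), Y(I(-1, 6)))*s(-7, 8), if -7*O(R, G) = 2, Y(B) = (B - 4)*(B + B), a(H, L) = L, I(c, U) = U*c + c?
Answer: 0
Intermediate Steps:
I(c, U) = c + U*c
Y(B) = 2*B*(-4 + B) (Y(B) = (-4 + B)*(2*B) = 2*B*(-4 + B))
O(R, G) = -2/7 (O(R, G) = -⅐*2 = -2/7)
O(a(4, 6), Y(I(-1, 6)))*s(-7, 8) = -2/7*0 = 0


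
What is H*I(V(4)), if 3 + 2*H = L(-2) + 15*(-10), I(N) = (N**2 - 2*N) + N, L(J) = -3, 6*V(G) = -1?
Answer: -91/6 ≈ -15.167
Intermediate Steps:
V(G) = -1/6 (V(G) = (1/6)*(-1) = -1/6)
I(N) = N**2 - N
H = -78 (H = -3/2 + (-3 + 15*(-10))/2 = -3/2 + (-3 - 150)/2 = -3/2 + (1/2)*(-153) = -3/2 - 153/2 = -78)
H*I(V(4)) = -(-13)*(-1 - 1/6) = -(-13)*(-7)/6 = -78*7/36 = -91/6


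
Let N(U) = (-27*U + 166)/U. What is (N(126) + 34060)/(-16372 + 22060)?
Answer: 1072081/179172 ≈ 5.9835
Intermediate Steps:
N(U) = (166 - 27*U)/U
(N(126) + 34060)/(-16372 + 22060) = ((-27 + 166/126) + 34060)/(-16372 + 22060) = ((-27 + 166*(1/126)) + 34060)/5688 = ((-27 + 83/63) + 34060)*(1/5688) = (-1618/63 + 34060)*(1/5688) = (2144162/63)*(1/5688) = 1072081/179172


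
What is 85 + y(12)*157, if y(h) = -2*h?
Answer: -3683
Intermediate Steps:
85 + y(12)*157 = 85 - 2*12*157 = 85 - 24*157 = 85 - 3768 = -3683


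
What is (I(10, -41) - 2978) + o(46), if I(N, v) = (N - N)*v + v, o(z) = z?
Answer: -2973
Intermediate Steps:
I(N, v) = v (I(N, v) = 0*v + v = 0 + v = v)
(I(10, -41) - 2978) + o(46) = (-41 - 2978) + 46 = -3019 + 46 = -2973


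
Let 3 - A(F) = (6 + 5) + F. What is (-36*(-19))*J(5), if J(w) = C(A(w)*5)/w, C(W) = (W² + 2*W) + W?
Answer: 551304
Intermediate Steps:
A(F) = -8 - F (A(F) = 3 - ((6 + 5) + F) = 3 - (11 + F) = 3 + (-11 - F) = -8 - F)
C(W) = W² + 3*W
J(w) = (-40 - 5*w)*(-37 - 5*w)/w (J(w) = (((-8 - w)*5)*(3 + (-8 - w)*5))/w = ((-40 - 5*w)*(3 + (-40 - 5*w)))/w = ((-40 - 5*w)*(-37 - 5*w))/w = (-40 - 5*w)*(-37 - 5*w)/w)
(-36*(-19))*J(5) = (-36*(-19))*(385 + 25*5 + 1480/5) = 684*(385 + 125 + 1480*(⅕)) = 684*(385 + 125 + 296) = 684*806 = 551304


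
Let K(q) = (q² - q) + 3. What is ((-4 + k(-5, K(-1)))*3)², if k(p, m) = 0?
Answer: 144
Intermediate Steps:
K(q) = 3 + q² - q
((-4 + k(-5, K(-1)))*3)² = ((-4 + 0)*3)² = (-4*3)² = (-12)² = 144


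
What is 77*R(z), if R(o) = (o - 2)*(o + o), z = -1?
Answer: 462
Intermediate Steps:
R(o) = 2*o*(-2 + o) (R(o) = (-2 + o)*(2*o) = 2*o*(-2 + o))
77*R(z) = 77*(2*(-1)*(-2 - 1)) = 77*(2*(-1)*(-3)) = 77*6 = 462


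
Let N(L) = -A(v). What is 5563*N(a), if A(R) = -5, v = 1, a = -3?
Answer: 27815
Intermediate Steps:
N(L) = 5 (N(L) = -1*(-5) = 5)
5563*N(a) = 5563*5 = 27815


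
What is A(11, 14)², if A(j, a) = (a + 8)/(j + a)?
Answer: 484/625 ≈ 0.77440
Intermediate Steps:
A(j, a) = (8 + a)/(a + j)
A(11, 14)² = ((8 + 14)/(14 + 11))² = (22/25)² = 484/625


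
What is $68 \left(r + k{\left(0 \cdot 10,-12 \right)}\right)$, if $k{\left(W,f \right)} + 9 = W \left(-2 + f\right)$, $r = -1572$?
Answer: $-107508$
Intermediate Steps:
$k{\left(W,f \right)} = -9 + W \left(-2 + f\right)$
$68 \left(r + k{\left(0 \cdot 10,-12 \right)}\right) = 68 \left(-1572 - \left(9 - 0 \cdot 10 \left(-12\right) + 2 \cdot 0 \cdot 10\right)\right) = 68 \left(-1572 - 9\right) = 68 \left(-1581\right) = -107508$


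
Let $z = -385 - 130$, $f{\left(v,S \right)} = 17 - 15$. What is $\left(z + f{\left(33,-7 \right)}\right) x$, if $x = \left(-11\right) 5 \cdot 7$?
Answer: $197505$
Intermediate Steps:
$f{\left(v,S \right)} = 2$
$x = -385$ ($x = \left(-55\right) 7 = -385$)
$z = -515$
$\left(z + f{\left(33,-7 \right)}\right) x = \left(-515 + 2\right) \left(-385\right) = \left(-513\right) \left(-385\right) = 197505$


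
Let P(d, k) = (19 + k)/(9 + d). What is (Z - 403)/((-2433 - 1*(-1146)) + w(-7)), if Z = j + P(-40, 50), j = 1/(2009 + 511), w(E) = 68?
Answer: 31656209/95228280 ≈ 0.33242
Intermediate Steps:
P(d, k) = (19 + k)/(9 + d)
j = 1/2520 ≈ 0.00039683
Z = -173849/78120 (Z = 1/2520 + (19 + 50)/(9 - 40) = 1/2520 + 69/(-31) = 1/2520 - 1/31*69 = 1/2520 - 69/31 = -173849/78120 ≈ -2.2254)
(Z - 403)/((-2433 - 1*(-1146)) + w(-7)) = (-173849/78120 - 403)/((-2433 - 1*(-1146)) + 68) = -31656209/(78120*((-2433 + 1146) + 68)) = -31656209/(78120*(-1287 + 68)) = -31656209/78120/(-1219) = -31656209/78120*(-1/1219) = 31656209/95228280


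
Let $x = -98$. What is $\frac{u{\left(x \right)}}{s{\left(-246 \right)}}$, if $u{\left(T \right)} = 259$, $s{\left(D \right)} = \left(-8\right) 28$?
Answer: $- \frac{37}{32} \approx -1.1563$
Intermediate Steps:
$s{\left(D \right)} = -224$
$\frac{u{\left(x \right)}}{s{\left(-246 \right)}} = \frac{259}{-224} = 259 \left(- \frac{1}{224}\right) = - \frac{37}{32}$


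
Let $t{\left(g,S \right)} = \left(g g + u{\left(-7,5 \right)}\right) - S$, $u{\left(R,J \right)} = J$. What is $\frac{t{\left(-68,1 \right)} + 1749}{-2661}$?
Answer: $- \frac{6377}{2661} \approx -2.3965$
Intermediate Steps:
$t{\left(g,S \right)} = 5 + g^{2} - S$ ($t{\left(g,S \right)} = \left(g g + 5\right) - S = \left(g^{2} + 5\right) - S = \left(5 + g^{2}\right) - S = 5 + g^{2} - S$)
$\frac{t{\left(-68,1 \right)} + 1749}{-2661} = \frac{\left(5 + \left(-68\right)^{2} - 1\right) + 1749}{-2661} = \left(\left(5 + 4624 - 1\right) + 1749\right) \left(- \frac{1}{2661}\right) = \left(4628 + 1749\right) \left(- \frac{1}{2661}\right) = 6377 \left(- \frac{1}{2661}\right) = - \frac{6377}{2661}$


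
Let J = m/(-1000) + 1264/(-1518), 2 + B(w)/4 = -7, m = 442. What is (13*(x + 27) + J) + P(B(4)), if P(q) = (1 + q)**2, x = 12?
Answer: 656810261/379500 ≈ 1730.7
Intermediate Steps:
B(w) = -36 (B(w) = -8 + 4*(-7) = -8 - 28 = -36)
J = -483739/379500 (J = 442/(-1000) + 1264/(-1518) = 442*(-1/1000) + 1264*(-1/1518) = -221/500 - 632/759 = -483739/379500 ≈ -1.2747)
(13*(x + 27) + J) + P(B(4)) = (13*(12 + 27) - 483739/379500) + (1 - 36)**2 = (13*39 - 483739/379500) + (-35)**2 = (507 - 483739/379500) + 1225 = 191922761/379500 + 1225 = 656810261/379500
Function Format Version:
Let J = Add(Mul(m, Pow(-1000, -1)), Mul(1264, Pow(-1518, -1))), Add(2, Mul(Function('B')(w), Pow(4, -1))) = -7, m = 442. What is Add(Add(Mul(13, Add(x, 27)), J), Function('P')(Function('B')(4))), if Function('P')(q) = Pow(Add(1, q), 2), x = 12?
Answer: Rational(656810261, 379500) ≈ 1730.7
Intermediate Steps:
Function('B')(w) = -36 (Function('B')(w) = Add(-8, Mul(4, -7)) = Add(-8, -28) = -36)
J = Rational(-483739, 379500) (J = Add(Mul(442, Pow(-1000, -1)), Mul(1264, Pow(-1518, -1))) = Add(Mul(442, Rational(-1, 1000)), Mul(1264, Rational(-1, 1518))) = Add(Rational(-221, 500), Rational(-632, 759)) = Rational(-483739, 379500) ≈ -1.2747)
Add(Add(Mul(13, Add(x, 27)), J), Function('P')(Function('B')(4))) = Add(Add(Mul(13, Add(12, 27)), Rational(-483739, 379500)), Pow(Add(1, -36), 2)) = Add(Add(Mul(13, 39), Rational(-483739, 379500)), Pow(-35, 2)) = Add(Add(507, Rational(-483739, 379500)), 1225) = Add(Rational(191922761, 379500), 1225) = Rational(656810261, 379500)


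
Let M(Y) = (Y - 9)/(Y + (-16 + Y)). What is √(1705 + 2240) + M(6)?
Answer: ¾ + √3945 ≈ 63.559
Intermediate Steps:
M(Y) = (-9 + Y)/(-16 + 2*Y)
√(1705 + 2240) + M(6) = √(1705 + 2240) + (-9 + 6)/(2*(-8 + 6)) = √3945 + (½)*(-3)/(-2) = √3945 + (½)*(-½)*(-3) = √3945 + ¾ = ¾ + √3945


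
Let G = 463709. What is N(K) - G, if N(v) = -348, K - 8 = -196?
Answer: -464057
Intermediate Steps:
K = -188 (K = 8 - 196 = -188)
N(K) - G = -348 - 1*463709 = -348 - 463709 = -464057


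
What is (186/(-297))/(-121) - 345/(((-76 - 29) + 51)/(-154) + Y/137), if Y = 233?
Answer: -8719018163/51845112 ≈ -168.17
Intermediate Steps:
(186/(-297))/(-121) - 345/(((-76 - 29) + 51)/(-154) + Y/137) = (186/(-297))/(-121) - 345/(((-76 - 29) + 51)/(-154) + 233/137) = (186*(-1/297))*(-1/121) - 345/((-105 + 51)*(-1/154) + 233*(1/137)) = -62/99*(-1/121) - 345/(-54*(-1/154) + 233/137) = 62/11979 - 345/(27/77 + 233/137) = 62/11979 - 345/21640/10549 = 62/11979 - 345*10549/21640 = 62/11979 - 727881/4328 = -8719018163/51845112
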